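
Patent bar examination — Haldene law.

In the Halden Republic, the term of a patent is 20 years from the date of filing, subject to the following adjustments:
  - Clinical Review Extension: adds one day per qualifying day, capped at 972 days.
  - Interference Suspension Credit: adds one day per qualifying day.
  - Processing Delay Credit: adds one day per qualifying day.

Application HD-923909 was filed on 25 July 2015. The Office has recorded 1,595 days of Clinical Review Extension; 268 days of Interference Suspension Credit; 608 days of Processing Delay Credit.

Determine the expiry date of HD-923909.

2040-08-15

Base term: filing date + 20 years → 25 July 2035.
Clinical Review Extension: 1595 days claimed exceeds the 972-day cap, so +972 days → 23 March 2038.
Interference Suspension Credit: +268 days → 16 December 2038.
Processing Delay Credit: +608 days → 15 August 2040.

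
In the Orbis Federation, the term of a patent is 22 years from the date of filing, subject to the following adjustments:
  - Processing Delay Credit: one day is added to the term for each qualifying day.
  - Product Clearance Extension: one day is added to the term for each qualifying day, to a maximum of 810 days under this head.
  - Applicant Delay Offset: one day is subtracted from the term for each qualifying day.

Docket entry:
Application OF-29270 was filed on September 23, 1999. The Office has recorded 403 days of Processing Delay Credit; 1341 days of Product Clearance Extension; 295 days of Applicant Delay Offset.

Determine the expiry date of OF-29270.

Base term: filing date + 22 years → 23 September 2021.
Processing Delay Credit: +403 days → 31 October 2022.
Product Clearance Extension: 1341 days claimed exceeds the 810-day cap, so +810 days → 18 January 2025.
Applicant Delay Offset: −295 days → 29 March 2024.

2024-03-29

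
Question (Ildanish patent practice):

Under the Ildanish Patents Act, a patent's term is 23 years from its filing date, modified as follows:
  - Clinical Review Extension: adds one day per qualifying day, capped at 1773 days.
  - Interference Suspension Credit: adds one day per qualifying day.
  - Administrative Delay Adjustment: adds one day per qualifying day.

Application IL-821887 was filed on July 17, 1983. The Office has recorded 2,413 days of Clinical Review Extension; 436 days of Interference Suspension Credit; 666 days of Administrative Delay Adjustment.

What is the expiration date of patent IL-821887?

Base term: filing date + 23 years → 17 July 2006.
Clinical Review Extension: 2413 days claimed exceeds the 1773-day cap, so +1773 days → 25 May 2011.
Interference Suspension Credit: +436 days → 3 August 2012.
Administrative Delay Adjustment: +666 days → 31 May 2014.

2014-05-31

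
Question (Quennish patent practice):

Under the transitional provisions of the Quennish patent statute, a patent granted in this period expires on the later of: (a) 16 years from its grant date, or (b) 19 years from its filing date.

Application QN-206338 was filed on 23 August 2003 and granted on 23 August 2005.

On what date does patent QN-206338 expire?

August 23, 2022

(a) grant + 16 years → 23 August 2021.
(b) filing + 19 years → 23 August 2022.
Later of the two: 23 August 2022.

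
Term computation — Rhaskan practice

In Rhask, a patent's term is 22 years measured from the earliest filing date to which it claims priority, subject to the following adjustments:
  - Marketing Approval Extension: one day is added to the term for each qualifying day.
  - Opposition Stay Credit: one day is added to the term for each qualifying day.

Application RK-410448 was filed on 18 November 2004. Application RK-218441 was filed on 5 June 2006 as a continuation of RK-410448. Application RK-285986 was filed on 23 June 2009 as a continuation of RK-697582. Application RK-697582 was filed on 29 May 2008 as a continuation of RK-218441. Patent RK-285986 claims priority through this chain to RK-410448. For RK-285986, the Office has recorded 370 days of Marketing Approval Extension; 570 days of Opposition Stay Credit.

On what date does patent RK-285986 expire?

Earliest priority filing: 18 November 2004.
Base term: 18 November 2004 + 22 years → 18 November 2026.
Marketing Approval Extension: +370 days → 23 November 2027.
Opposition Stay Credit: +570 days → 15 June 2029.

June 15, 2029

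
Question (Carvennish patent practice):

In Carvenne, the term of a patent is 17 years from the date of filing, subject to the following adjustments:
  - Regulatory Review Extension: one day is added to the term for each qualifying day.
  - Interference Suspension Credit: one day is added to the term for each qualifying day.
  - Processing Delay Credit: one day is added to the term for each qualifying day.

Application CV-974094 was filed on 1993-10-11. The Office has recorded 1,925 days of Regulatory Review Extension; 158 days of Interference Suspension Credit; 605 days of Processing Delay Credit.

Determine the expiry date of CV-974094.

Base term: filing date + 17 years → 11 October 2010.
Regulatory Review Extension: +1925 days → 18 January 2016.
Interference Suspension Credit: +158 days → 24 June 2016.
Processing Delay Credit: +605 days → 19 February 2018.

February 19, 2018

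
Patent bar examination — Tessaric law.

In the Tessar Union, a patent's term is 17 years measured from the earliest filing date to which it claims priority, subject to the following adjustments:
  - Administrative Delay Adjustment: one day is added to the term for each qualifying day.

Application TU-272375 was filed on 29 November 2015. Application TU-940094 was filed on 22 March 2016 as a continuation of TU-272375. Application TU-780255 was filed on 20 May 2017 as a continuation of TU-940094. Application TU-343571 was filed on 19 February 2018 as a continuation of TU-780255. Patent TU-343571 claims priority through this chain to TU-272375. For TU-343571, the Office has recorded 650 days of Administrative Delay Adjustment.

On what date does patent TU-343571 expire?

Earliest priority filing: 29 November 2015.
Base term: 29 November 2015 + 17 years → 29 November 2032.
Administrative Delay Adjustment: +650 days → 10 September 2034.

September 10, 2034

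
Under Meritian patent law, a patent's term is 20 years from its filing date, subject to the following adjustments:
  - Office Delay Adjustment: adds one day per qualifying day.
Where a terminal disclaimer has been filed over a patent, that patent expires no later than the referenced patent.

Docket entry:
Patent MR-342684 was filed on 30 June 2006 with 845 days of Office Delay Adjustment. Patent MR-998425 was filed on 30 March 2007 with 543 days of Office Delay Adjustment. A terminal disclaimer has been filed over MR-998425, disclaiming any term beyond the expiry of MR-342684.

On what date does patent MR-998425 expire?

September 23, 2028

Natural term of MR-998425:
  Base: filing + 20 years → 30 March 2027.
  Office Delay Adjustment: +543 days → 23 September 2028.
Expiry of referenced patent MR-342684:
  Base: filing + 20 years → 30 June 2026.
  Office Delay Adjustment: +845 days → 22 October 2028.
Terminal disclaimer: MR-998425 expires on the earlier of 23 September 2028 and 22 October 2028.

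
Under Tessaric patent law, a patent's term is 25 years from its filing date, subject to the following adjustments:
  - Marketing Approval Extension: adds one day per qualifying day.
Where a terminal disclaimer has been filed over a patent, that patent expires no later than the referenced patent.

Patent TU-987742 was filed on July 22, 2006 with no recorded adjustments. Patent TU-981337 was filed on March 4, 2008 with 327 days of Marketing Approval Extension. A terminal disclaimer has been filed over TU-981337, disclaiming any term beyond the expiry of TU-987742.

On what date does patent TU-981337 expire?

Natural term of TU-981337:
  Base: filing + 25 years → 4 March 2033.
  Marketing Approval Extension: +327 days → 25 January 2034.
Expiry of referenced patent TU-987742:
  Base: filing + 25 years → 22 July 2031.
Terminal disclaimer: TU-981337 expires on the earlier of 25 January 2034 and 22 July 2031.

July 22, 2031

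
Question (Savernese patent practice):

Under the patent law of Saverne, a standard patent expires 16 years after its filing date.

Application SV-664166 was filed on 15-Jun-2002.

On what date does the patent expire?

Filing date + 16 years → 15 June 2018.

2018-06-15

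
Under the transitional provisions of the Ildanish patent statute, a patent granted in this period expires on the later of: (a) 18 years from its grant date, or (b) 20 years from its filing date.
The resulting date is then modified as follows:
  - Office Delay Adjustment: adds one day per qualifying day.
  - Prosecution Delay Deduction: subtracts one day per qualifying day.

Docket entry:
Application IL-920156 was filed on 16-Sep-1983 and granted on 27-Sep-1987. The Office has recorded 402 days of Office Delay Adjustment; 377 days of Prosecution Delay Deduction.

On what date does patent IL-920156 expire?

(a) grant + 18 years → 27 September 2005.
(b) filing + 20 years → 16 September 2003.
Later of the two: 27 September 2005.
Office Delay Adjustment: +402 days → 3 November 2006.
Prosecution Delay Deduction: −377 days → 22 October 2005.

October 22, 2005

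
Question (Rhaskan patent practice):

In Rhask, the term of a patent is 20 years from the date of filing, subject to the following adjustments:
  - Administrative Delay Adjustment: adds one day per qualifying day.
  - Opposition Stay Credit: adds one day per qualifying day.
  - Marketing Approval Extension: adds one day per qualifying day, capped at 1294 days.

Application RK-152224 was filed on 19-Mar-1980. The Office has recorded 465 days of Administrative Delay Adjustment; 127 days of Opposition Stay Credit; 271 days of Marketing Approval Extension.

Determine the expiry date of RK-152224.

Base term: filing date + 20 years → 19 March 2000.
Administrative Delay Adjustment: +465 days → 27 June 2001.
Opposition Stay Credit: +127 days → 1 November 2001.
Marketing Approval Extension: 271 days (within the 1294-day cap) → +271 days → 30 July 2002.

2002-07-30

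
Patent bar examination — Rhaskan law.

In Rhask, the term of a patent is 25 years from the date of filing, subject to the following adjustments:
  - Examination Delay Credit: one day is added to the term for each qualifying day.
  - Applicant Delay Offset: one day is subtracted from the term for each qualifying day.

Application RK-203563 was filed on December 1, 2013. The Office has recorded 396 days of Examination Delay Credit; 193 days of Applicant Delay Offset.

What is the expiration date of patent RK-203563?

Base term: filing date + 25 years → 1 December 2038.
Examination Delay Credit: +396 days → 1 January 2040.
Applicant Delay Offset: −193 days → 22 June 2039.

June 22, 2039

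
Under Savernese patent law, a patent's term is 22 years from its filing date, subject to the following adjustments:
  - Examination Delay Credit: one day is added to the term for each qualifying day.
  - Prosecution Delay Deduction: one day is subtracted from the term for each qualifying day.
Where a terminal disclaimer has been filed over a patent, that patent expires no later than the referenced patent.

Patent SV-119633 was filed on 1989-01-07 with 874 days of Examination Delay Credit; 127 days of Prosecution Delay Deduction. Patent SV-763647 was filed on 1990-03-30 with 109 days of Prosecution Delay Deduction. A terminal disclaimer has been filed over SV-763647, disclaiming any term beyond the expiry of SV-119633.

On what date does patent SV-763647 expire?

Natural term of SV-763647:
  Base: filing + 22 years → 30 March 2012.
  Prosecution Delay Deduction: −109 days → 12 December 2011.
Expiry of referenced patent SV-119633:
  Base: filing + 22 years → 7 January 2011.
  Examination Delay Credit: +874 days → 30 May 2013.
  Prosecution Delay Deduction: −127 days → 23 January 2013.
Terminal disclaimer: SV-763647 expires on the earlier of 12 December 2011 and 23 January 2013.

2011-12-12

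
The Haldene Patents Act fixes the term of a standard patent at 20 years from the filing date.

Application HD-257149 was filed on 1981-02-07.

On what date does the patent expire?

February 7, 2001

Filing date + 20 years → 7 February 2001.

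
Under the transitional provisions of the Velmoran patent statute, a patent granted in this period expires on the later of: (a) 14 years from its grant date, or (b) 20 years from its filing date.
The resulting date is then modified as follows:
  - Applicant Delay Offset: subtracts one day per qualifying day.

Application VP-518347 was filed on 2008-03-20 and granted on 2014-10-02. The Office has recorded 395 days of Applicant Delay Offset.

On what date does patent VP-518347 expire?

September 3, 2027

(a) grant + 14 years → 2 October 2028.
(b) filing + 20 years → 20 March 2028.
Later of the two: 2 October 2028.
Applicant Delay Offset: −395 days → 3 September 2027.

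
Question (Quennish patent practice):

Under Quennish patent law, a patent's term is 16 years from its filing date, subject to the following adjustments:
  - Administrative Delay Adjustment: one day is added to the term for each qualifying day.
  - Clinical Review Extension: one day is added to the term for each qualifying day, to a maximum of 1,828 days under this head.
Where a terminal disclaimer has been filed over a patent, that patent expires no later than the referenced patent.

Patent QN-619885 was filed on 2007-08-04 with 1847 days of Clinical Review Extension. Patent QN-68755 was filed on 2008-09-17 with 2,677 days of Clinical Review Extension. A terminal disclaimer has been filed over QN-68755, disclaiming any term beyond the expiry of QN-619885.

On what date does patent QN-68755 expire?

Natural term of QN-68755:
  Base: filing + 16 years → 17 September 2024.
  Clinical Review Extension: 2677 days claimed exceeds the 1828-day cap, so +1828 days → 19 September 2029.
Expiry of referenced patent QN-619885:
  Base: filing + 16 years → 4 August 2023.
  Clinical Review Extension: 1847 days claimed exceeds the 1828-day cap, so +1828 days → 5 August 2028.
Terminal disclaimer: QN-68755 expires on the earlier of 19 September 2029 and 5 August 2028.

2028-08-05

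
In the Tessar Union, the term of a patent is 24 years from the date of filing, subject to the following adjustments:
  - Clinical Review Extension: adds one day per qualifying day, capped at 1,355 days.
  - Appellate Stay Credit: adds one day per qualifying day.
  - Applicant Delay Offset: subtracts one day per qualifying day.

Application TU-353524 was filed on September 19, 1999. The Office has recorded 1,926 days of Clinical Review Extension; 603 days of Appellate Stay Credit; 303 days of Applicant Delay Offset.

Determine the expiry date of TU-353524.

Base term: filing date + 24 years → 19 September 2023.
Clinical Review Extension: 1926 days claimed exceeds the 1355-day cap, so +1355 days → 5 June 2027.
Appellate Stay Credit: +603 days → 28 January 2029.
Applicant Delay Offset: −303 days → 31 March 2028.

2028-03-31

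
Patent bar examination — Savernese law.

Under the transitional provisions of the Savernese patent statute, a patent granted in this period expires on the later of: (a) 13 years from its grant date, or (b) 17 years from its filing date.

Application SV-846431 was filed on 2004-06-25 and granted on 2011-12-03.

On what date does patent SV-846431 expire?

December 3, 2024

(a) grant + 13 years → 3 December 2024.
(b) filing + 17 years → 25 June 2021.
Later of the two: 3 December 2024.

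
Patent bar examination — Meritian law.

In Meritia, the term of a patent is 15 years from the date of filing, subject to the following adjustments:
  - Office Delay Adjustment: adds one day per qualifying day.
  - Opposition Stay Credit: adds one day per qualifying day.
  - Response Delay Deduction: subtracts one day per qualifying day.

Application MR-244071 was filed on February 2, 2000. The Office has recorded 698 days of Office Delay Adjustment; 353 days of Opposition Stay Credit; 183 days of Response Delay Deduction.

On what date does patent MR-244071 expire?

Base term: filing date + 15 years → 2 February 2015.
Office Delay Adjustment: +698 days → 31 December 2016.
Opposition Stay Credit: +353 days → 19 December 2017.
Response Delay Deduction: −183 days → 19 June 2017.

2017-06-19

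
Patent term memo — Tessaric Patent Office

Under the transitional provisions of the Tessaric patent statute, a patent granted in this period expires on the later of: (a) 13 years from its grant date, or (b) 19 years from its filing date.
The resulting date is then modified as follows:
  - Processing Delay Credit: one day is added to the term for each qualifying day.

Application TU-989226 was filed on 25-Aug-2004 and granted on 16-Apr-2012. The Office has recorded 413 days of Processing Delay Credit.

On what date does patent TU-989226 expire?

(a) grant + 13 years → 16 April 2025.
(b) filing + 19 years → 25 August 2023.
Later of the two: 16 April 2025.
Processing Delay Credit: +413 days → 3 June 2026.

June 3, 2026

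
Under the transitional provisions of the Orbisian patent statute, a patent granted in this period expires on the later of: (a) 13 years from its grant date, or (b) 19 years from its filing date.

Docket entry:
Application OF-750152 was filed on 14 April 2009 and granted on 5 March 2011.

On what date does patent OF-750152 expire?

April 14, 2028

(a) grant + 13 years → 5 March 2024.
(b) filing + 19 years → 14 April 2028.
Later of the two: 14 April 2028.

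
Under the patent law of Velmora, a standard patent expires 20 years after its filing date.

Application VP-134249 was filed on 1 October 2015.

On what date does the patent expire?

October 1, 2035

Filing date + 20 years → 1 October 2035.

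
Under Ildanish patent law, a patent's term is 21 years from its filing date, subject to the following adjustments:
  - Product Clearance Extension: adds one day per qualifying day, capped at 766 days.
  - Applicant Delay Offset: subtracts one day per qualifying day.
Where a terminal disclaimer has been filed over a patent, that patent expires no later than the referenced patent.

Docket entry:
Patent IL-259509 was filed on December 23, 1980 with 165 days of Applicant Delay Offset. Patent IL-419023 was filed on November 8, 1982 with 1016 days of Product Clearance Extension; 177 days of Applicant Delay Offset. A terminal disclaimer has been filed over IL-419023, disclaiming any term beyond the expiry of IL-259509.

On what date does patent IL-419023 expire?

2001-07-11

Natural term of IL-419023:
  Base: filing + 21 years → 8 November 2003.
  Product Clearance Extension: 1016 days claimed exceeds the 766-day cap, so +766 days → 13 December 2005.
  Applicant Delay Offset: −177 days → 19 June 2005.
Expiry of referenced patent IL-259509:
  Base: filing + 21 years → 23 December 2001.
  Applicant Delay Offset: −165 days → 11 July 2001.
Terminal disclaimer: IL-419023 expires on the earlier of 19 June 2005 and 11 July 2001.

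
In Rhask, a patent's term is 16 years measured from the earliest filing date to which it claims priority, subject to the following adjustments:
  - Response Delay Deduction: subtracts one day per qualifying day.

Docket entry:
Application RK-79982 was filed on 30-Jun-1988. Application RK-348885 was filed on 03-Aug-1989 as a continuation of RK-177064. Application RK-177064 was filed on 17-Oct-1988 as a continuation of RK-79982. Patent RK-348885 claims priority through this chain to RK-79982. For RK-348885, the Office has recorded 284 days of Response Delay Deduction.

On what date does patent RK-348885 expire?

Earliest priority filing: 30 June 1988.
Base term: 30 June 1988 + 16 years → 30 June 2004.
Response Delay Deduction: −284 days → 20 September 2003.

2003-09-20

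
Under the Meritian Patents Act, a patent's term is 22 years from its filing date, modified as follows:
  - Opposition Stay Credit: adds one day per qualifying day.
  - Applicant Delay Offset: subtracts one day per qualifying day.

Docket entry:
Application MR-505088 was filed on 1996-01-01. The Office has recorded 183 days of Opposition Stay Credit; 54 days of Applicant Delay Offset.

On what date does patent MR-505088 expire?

Base term: filing date + 22 years → 1 January 2018.
Opposition Stay Credit: +183 days → 3 July 2018.
Applicant Delay Offset: −54 days → 10 May 2018.

2018-05-10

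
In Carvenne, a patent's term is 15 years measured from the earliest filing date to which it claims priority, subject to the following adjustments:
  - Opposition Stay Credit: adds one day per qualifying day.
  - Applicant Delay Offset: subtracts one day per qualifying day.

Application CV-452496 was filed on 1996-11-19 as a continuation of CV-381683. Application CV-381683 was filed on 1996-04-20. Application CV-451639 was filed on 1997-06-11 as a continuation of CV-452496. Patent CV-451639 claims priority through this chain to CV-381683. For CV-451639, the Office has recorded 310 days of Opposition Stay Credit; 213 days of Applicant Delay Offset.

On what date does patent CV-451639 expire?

2011-07-26

Earliest priority filing: 20 April 1996.
Base term: 20 April 1996 + 15 years → 20 April 2011.
Opposition Stay Credit: +310 days → 24 February 2012.
Applicant Delay Offset: −213 days → 26 July 2011.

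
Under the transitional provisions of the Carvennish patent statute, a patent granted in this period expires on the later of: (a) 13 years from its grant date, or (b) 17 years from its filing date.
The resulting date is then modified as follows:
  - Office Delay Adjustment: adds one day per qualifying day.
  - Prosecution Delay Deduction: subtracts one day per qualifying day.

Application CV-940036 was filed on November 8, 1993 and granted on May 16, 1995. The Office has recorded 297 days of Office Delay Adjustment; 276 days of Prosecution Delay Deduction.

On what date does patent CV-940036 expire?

2010-11-29

(a) grant + 13 years → 16 May 2008.
(b) filing + 17 years → 8 November 2010.
Later of the two: 8 November 2010.
Office Delay Adjustment: +297 days → 1 September 2011.
Prosecution Delay Deduction: −276 days → 29 November 2010.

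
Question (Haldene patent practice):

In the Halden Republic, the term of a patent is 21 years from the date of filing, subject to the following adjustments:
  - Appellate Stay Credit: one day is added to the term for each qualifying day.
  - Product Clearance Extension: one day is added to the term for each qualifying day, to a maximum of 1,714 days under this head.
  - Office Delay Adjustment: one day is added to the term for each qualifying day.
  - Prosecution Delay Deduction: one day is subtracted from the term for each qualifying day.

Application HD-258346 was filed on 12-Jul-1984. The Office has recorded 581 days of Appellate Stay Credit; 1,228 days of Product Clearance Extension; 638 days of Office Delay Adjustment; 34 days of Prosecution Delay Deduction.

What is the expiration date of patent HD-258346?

2012-02-19

Base term: filing date + 21 years → 12 July 2005.
Appellate Stay Credit: +581 days → 13 February 2007.
Product Clearance Extension: 1228 days (within the 1714-day cap) → +1228 days → 25 June 2010.
Office Delay Adjustment: +638 days → 24 March 2012.
Prosecution Delay Deduction: −34 days → 19 February 2012.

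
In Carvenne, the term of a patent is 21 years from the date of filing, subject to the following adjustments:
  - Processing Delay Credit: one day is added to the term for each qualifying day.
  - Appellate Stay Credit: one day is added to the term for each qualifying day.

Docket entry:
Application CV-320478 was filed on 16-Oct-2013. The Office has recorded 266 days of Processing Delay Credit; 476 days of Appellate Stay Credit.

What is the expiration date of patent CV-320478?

October 27, 2036

Base term: filing date + 21 years → 16 October 2034.
Processing Delay Credit: +266 days → 9 July 2035.
Appellate Stay Credit: +476 days → 27 October 2036.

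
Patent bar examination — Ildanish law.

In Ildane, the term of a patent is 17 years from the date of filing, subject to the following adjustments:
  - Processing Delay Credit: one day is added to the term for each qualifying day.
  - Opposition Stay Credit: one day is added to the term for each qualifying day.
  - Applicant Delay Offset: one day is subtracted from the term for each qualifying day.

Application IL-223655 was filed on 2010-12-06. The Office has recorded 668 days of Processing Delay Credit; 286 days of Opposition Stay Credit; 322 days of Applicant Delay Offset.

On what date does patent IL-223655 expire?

Base term: filing date + 17 years → 6 December 2027.
Processing Delay Credit: +668 days → 4 October 2029.
Opposition Stay Credit: +286 days → 17 July 2030.
Applicant Delay Offset: −322 days → 29 August 2029.

2029-08-29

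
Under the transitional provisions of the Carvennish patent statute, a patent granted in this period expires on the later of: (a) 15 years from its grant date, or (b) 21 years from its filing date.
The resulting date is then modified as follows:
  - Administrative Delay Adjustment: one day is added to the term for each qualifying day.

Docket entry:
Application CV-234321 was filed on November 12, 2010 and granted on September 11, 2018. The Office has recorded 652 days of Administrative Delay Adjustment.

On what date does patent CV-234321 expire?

(a) grant + 15 years → 11 September 2033.
(b) filing + 21 years → 12 November 2031.
Later of the two: 11 September 2033.
Administrative Delay Adjustment: +652 days → 25 June 2035.

June 25, 2035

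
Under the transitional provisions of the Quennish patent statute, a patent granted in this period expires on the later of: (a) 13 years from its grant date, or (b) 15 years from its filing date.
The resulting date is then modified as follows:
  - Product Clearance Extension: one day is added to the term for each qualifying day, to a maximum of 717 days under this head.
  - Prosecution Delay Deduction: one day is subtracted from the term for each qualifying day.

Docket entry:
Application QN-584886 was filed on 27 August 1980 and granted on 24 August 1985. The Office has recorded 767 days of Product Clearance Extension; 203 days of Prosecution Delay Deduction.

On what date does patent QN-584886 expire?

January 20, 2000

(a) grant + 13 years → 24 August 1998.
(b) filing + 15 years → 27 August 1995.
Later of the two: 24 August 1998.
Product Clearance Extension: 767 days claimed exceeds the 717-day cap, so +717 days → 10 August 2000.
Prosecution Delay Deduction: −203 days → 20 January 2000.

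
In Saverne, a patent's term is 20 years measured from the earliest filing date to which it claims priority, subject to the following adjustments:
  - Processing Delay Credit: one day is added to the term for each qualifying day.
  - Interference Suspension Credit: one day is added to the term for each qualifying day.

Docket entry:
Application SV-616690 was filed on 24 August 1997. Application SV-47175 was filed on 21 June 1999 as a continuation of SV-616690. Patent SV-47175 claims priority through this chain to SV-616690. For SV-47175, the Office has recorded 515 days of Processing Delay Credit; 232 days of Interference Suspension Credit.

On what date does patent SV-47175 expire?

September 10, 2019

Earliest priority filing: 24 August 1997.
Base term: 24 August 1997 + 20 years → 24 August 2017.
Processing Delay Credit: +515 days → 21 January 2019.
Interference Suspension Credit: +232 days → 10 September 2019.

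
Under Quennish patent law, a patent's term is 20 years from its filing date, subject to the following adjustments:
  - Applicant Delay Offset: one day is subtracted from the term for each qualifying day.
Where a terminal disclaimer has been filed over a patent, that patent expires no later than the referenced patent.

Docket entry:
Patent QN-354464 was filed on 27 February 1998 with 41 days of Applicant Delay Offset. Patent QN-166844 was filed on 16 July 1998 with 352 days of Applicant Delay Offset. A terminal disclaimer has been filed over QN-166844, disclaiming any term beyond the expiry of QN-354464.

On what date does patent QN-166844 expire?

Natural term of QN-166844:
  Base: filing + 20 years → 16 July 2018.
  Applicant Delay Offset: −352 days → 29 July 2017.
Expiry of referenced patent QN-354464:
  Base: filing + 20 years → 27 February 2018.
  Applicant Delay Offset: −41 days → 17 January 2018.
Terminal disclaimer: QN-166844 expires on the earlier of 29 July 2017 and 17 January 2018.

July 29, 2017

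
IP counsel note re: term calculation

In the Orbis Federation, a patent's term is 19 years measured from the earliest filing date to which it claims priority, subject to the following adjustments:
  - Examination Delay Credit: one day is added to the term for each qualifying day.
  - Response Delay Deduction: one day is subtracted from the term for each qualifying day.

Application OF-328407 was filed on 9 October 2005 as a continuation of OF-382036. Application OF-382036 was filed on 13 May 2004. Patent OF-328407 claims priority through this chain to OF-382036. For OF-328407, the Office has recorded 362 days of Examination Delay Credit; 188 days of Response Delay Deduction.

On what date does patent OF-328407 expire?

November 3, 2023

Earliest priority filing: 13 May 2004.
Base term: 13 May 2004 + 19 years → 13 May 2023.
Examination Delay Credit: +362 days → 9 May 2024.
Response Delay Deduction: −188 days → 3 November 2023.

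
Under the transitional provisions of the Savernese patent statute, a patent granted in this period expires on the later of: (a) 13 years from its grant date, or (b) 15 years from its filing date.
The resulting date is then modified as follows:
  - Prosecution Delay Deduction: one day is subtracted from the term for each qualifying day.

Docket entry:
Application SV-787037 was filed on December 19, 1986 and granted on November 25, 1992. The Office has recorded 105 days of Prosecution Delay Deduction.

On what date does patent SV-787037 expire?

2005-08-12

(a) grant + 13 years → 25 November 2005.
(b) filing + 15 years → 19 December 2001.
Later of the two: 25 November 2005.
Prosecution Delay Deduction: −105 days → 12 August 2005.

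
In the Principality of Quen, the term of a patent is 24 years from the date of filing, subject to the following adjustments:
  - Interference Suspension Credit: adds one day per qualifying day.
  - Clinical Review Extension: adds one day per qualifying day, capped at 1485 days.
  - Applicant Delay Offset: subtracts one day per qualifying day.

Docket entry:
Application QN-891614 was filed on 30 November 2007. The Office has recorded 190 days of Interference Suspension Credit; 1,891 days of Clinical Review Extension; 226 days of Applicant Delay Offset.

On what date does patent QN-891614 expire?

Base term: filing date + 24 years → 30 November 2031.
Interference Suspension Credit: +190 days → 7 June 2032.
Clinical Review Extension: 1891 days claimed exceeds the 1485-day cap, so +1485 days → 1 July 2036.
Applicant Delay Offset: −226 days → 18 November 2035.

November 18, 2035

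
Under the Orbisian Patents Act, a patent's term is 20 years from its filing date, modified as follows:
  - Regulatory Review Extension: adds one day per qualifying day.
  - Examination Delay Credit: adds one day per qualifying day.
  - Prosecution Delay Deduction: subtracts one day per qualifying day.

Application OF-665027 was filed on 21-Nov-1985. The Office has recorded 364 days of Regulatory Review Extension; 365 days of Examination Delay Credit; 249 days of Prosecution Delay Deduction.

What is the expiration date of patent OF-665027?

March 16, 2007

Base term: filing date + 20 years → 21 November 2005.
Regulatory Review Extension: +364 days → 20 November 2006.
Examination Delay Credit: +365 days → 20 November 2007.
Prosecution Delay Deduction: −249 days → 16 March 2007.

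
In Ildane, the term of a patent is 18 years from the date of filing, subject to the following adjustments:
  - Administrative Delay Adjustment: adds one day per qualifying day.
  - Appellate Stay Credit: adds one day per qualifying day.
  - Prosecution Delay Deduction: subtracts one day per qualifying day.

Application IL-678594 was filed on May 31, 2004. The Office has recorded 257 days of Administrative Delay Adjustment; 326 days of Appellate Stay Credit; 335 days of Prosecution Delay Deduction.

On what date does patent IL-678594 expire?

February 3, 2023

Base term: filing date + 18 years → 31 May 2022.
Administrative Delay Adjustment: +257 days → 12 February 2023.
Appellate Stay Credit: +326 days → 4 January 2024.
Prosecution Delay Deduction: −335 days → 3 February 2023.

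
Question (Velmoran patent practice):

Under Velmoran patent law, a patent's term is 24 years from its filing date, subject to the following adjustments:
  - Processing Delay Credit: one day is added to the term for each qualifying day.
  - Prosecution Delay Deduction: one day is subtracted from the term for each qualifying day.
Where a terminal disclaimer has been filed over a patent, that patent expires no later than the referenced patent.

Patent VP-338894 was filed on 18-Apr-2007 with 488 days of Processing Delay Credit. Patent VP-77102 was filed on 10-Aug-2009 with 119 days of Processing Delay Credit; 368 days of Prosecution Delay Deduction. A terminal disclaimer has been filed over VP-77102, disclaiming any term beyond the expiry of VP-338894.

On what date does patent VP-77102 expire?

2032-08-18

Natural term of VP-77102:
  Base: filing + 24 years → 10 August 2033.
  Processing Delay Credit: +119 days → 7 December 2033.
  Prosecution Delay Deduction: −368 days → 4 December 2032.
Expiry of referenced patent VP-338894:
  Base: filing + 24 years → 18 April 2031.
  Processing Delay Credit: +488 days → 18 August 2032.
Terminal disclaimer: VP-77102 expires on the earlier of 4 December 2032 and 18 August 2032.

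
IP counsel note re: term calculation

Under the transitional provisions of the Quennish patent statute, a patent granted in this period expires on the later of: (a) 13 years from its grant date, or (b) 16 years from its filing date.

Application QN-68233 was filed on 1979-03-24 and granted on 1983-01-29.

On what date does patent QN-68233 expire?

January 29, 1996

(a) grant + 13 years → 29 January 1996.
(b) filing + 16 years → 24 March 1995.
Later of the two: 29 January 1996.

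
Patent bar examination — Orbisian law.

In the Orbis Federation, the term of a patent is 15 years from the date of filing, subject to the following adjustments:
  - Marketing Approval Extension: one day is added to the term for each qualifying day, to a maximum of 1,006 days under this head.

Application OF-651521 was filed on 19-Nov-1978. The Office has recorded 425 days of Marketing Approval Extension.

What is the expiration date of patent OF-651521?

January 18, 1995

Base term: filing date + 15 years → 19 November 1993.
Marketing Approval Extension: 425 days (within the 1006-day cap) → +425 days → 18 January 1995.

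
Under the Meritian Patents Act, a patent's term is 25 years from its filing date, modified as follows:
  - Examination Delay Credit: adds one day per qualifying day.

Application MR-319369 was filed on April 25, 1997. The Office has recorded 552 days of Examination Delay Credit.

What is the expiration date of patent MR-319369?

October 29, 2023

Base term: filing date + 25 years → 25 April 2022.
Examination Delay Credit: +552 days → 29 October 2023.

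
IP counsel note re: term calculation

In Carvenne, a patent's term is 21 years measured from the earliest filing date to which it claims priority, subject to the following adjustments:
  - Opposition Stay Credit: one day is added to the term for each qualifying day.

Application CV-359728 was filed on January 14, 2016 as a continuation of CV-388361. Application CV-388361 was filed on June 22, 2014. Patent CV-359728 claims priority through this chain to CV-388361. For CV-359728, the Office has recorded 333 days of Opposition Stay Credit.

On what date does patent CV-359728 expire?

2036-05-20

Earliest priority filing: 22 June 2014.
Base term: 22 June 2014 + 21 years → 22 June 2035.
Opposition Stay Credit: +333 days → 20 May 2036.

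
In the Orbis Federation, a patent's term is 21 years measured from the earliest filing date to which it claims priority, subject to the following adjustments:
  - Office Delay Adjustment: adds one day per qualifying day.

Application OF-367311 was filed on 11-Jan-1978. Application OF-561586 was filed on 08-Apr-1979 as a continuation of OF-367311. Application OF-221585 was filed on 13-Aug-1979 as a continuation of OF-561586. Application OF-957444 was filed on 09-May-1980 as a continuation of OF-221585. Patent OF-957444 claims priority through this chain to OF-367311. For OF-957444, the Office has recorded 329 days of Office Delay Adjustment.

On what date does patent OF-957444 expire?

Earliest priority filing: 11 January 1978.
Base term: 11 January 1978 + 21 years → 11 January 1999.
Office Delay Adjustment: +329 days → 6 December 1999.

December 6, 1999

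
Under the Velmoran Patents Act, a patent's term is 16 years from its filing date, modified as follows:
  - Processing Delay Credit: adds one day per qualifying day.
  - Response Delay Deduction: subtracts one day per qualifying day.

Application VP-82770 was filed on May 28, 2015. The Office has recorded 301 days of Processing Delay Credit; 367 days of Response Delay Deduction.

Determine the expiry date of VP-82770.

March 23, 2031

Base term: filing date + 16 years → 28 May 2031.
Processing Delay Credit: +301 days → 24 March 2032.
Response Delay Deduction: −367 days → 23 March 2031.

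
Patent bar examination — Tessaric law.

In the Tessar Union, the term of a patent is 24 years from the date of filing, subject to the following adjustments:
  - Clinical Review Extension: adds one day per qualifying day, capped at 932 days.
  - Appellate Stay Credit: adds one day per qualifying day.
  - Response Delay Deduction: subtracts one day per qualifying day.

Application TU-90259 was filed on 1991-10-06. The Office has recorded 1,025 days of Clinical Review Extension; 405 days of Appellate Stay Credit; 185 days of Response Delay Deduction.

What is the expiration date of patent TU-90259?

Base term: filing date + 24 years → 6 October 2015.
Clinical Review Extension: 1025 days claimed exceeds the 932-day cap, so +932 days → 25 April 2018.
Appellate Stay Credit: +405 days → 4 June 2019.
Response Delay Deduction: −185 days → 1 December 2018.

December 1, 2018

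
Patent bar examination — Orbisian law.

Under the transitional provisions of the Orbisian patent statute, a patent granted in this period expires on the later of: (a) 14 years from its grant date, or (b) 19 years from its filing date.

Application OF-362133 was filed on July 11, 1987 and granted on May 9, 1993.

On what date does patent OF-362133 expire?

May 9, 2007

(a) grant + 14 years → 9 May 2007.
(b) filing + 19 years → 11 July 2006.
Later of the two: 9 May 2007.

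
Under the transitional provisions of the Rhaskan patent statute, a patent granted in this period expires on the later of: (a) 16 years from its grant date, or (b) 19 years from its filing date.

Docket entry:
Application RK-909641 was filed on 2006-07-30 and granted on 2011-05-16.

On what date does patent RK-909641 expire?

2027-05-16

(a) grant + 16 years → 16 May 2027.
(b) filing + 19 years → 30 July 2025.
Later of the two: 16 May 2027.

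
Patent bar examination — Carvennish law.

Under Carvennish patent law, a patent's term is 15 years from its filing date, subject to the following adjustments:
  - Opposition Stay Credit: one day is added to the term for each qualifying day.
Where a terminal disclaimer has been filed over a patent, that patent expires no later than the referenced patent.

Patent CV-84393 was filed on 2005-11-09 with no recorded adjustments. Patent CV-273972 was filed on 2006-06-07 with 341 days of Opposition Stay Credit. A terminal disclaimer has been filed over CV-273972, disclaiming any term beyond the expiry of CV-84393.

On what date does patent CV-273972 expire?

November 9, 2020

Natural term of CV-273972:
  Base: filing + 15 years → 7 June 2021.
  Opposition Stay Credit: +341 days → 14 May 2022.
Expiry of referenced patent CV-84393:
  Base: filing + 15 years → 9 November 2020.
Terminal disclaimer: CV-273972 expires on the earlier of 14 May 2022 and 9 November 2020.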